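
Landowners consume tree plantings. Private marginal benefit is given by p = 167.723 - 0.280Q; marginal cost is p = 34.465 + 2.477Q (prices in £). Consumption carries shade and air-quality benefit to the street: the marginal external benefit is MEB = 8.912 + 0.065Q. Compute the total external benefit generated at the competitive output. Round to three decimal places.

£506.683

Market equilibrium (private): 34.465 + 2.477Q = 167.723 - 0.280Q → Q_m = 48.3344.
Total external benefit = ∫₀^{Q_m} (8.912 + 0.065Q) dQ = 8.912×48.3344 + ½×0.065×48.3344² = 506.6831.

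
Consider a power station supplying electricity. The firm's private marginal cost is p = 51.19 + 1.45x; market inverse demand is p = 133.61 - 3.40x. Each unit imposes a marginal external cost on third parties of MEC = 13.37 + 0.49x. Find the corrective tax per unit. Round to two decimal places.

Social marginal cost = private MC + MEC = 64.56 + 1.94x.
Set SMC = demand: 64.56 + 1.94x = 133.61 - 3.40x → x* = 12.9307.
The Pigouvian tax equals MEC at x*: 13.37 + 0.49×12.9307 = 19.7060.

tax = 19.71 per unit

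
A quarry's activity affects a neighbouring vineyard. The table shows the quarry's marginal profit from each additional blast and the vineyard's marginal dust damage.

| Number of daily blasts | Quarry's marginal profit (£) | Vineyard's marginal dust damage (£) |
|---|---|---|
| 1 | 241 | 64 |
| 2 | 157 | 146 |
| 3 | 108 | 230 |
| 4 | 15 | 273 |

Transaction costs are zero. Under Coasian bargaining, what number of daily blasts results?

Bargaining reaches the level where marginal profit last exceeds marginal dust damage.
That holds through level 2 (157 ≥ 146) but not at 3 (108 < 230).

2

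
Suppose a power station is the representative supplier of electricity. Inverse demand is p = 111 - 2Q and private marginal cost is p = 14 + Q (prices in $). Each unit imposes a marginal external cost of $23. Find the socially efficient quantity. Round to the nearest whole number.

Social marginal cost = private MC + MEC = 37 + Q.
Set SMC = demand: 37 + Q = 111 - 2Q → Q* = 24.6667.

Q* = 25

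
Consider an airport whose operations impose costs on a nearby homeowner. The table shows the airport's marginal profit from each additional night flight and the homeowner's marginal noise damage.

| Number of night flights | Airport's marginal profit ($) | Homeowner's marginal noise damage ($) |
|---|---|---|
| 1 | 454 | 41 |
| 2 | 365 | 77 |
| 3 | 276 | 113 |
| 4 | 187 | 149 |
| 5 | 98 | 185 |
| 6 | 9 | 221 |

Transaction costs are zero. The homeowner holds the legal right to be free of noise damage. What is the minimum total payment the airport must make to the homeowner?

Efficient level: marginal profit ≥ marginal noise damage through level 4, so k* = 4.
With the homeowner holding the right, the airport must at least compensate total damage at k*: 41 + 77 + 113 + 149 = 380.

$380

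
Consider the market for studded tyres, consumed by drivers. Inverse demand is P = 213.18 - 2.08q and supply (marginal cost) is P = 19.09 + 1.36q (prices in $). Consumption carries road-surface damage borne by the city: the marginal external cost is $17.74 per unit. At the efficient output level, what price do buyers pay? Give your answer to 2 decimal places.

P = $106.55

Social marginal benefit = demand − MEC = 195.44 - 2.08q.
Set SMB = MC: 195.44 - 2.08q = 19.09 + 1.36q → q* = 51.2645.
Consumer price on the demand curve at q*: 213.18 − 2.08×51.2645 = 106.5498.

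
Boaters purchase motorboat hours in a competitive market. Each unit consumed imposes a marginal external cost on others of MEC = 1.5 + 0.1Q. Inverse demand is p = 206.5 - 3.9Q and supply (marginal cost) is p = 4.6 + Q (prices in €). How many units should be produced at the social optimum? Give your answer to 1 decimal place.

Social marginal benefit = demand − MEC = 205.0 - 4.0Q.
Set SMB = MC: 205.0 - 4.0Q = 4.6 + Q → Q* = 40.0800.

Q* = 40.1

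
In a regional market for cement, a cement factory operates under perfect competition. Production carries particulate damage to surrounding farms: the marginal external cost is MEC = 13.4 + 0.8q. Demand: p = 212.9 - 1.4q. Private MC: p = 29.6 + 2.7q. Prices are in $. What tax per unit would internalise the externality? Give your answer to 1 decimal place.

tax = $41.1 per unit

Social marginal cost = private MC + MEC = 43.0 + 3.5q.
Set SMC = demand: 43.0 + 3.5q = 212.9 - 1.4q → q* = 34.6735.
The Pigouvian tax equals MEC at q*: 13.4 + 0.8×34.6735 = 41.1388.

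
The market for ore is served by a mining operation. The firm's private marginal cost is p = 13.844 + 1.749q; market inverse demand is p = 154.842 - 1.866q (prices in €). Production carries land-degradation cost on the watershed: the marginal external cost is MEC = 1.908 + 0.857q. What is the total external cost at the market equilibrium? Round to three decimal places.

Market equilibrium (private): 13.844 + 1.749q = 154.842 - 1.866q → q_m = 39.0036.
Total external cost = ∫₀^{q_m} (1.908 + 0.857q) dq = 1.908×39.0036 + ½×0.857×39.0036² = 726.2877.

€726.288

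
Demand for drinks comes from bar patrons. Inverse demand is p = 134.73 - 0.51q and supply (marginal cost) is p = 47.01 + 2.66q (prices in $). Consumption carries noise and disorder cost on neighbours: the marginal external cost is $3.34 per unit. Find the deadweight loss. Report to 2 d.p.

DWL = $1.76

Market equilibrium (private): 47.01 + 2.66q = 134.73 - 0.51q → q_m = 27.6719.
Social marginal benefit = demand − MEC = 131.39 - 0.51q.
Set SMB = MC: 131.39 - 0.51q = 47.01 + 2.66q → q* = 26.6183.
The welfare-loss triangle has base |q_m − q*| and height MEC(q_m) (the vertical gap between SMB and MC is zero at q* and MEC at q_m).
DWL = ½ × 1.0536 × 3.3400 = 1.7595.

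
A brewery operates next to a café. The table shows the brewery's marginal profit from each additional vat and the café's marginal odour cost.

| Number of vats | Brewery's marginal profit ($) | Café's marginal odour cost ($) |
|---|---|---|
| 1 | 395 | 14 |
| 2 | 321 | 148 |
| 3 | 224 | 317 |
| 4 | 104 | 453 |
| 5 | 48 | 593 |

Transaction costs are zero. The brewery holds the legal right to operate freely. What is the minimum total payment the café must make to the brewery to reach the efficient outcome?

$376

Left alone the brewery would choose level 5 (marginal profit stays positive).
Efficient level: k* = 2 (marginal profit ≥ marginal odour cost through 2).
The café must at least cover the brewery's forgone profit from cutting 5→2: 224 + 104 + 48 = 376.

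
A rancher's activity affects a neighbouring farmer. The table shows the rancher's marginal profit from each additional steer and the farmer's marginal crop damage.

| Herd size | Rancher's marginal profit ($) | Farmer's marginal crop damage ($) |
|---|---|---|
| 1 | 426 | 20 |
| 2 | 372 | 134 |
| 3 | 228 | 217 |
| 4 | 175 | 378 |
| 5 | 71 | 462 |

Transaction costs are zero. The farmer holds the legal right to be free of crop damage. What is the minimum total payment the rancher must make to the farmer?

Efficient level: marginal profit ≥ marginal crop damage through level 3, so k* = 3.
With the farmer holding the right, the rancher must at least compensate total damage at k*: 20 + 134 + 217 = 371.

$371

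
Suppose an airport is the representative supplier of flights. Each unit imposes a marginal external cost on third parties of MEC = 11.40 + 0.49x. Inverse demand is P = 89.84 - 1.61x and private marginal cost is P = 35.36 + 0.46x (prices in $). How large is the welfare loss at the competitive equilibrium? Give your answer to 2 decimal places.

DWL = $115.29

Market equilibrium (private): 35.36 + 0.46x = 89.84 - 1.61x → x_m = 26.3188.
Social marginal cost = private MC + MEC = 46.76 + 0.95x.
Set SMC = demand: 46.76 + 0.95x = 89.84 - 1.61x → x* = 16.8281.
The welfare-loss triangle has base |x_m − x*| and height MEC(x_m) (the vertical gap between SMC and demand is zero at x* and MEC at x_m).
DWL = ½ × 9.4907 × 24.2962 = 115.2940.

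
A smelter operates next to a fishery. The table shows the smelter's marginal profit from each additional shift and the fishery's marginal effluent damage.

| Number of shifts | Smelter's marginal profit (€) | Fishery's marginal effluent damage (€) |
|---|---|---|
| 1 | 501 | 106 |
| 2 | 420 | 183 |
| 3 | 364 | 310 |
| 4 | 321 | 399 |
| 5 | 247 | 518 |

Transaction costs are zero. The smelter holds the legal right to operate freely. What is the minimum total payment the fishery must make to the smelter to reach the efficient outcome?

€568

Left alone the smelter would choose level 5 (marginal profit stays positive).
Efficient level: k* = 3 (marginal profit ≥ marginal effluent damage through 3).
The fishery must at least cover the smelter's forgone profit from cutting 5→3: 321 + 247 = 568.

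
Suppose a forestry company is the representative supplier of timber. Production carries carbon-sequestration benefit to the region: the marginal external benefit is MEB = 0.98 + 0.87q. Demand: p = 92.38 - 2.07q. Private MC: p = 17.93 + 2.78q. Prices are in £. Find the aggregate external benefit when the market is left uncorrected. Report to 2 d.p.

£117.55

Market equilibrium (private): 17.93 + 2.78q = 92.38 - 2.07q → q_m = 15.3505.
Total external benefit = ∫₀^{q_m} (0.98 + 0.87q) dq = 0.98×15.3505 + ½×0.87×15.3505² = 117.5460.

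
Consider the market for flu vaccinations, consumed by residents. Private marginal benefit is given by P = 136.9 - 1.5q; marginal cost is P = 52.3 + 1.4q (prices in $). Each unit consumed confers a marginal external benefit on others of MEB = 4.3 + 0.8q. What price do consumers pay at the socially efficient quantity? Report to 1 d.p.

Social marginal benefit = demand + MEB = 141.2 - 0.7q.
Set SMB = MC: 141.2 - 0.7q = 52.3 + 1.4q → q* = 42.3333.
Consumer price on the demand curve at q*: 136.9 − 1.5×42.3333 = 73.4001.

P = $73.4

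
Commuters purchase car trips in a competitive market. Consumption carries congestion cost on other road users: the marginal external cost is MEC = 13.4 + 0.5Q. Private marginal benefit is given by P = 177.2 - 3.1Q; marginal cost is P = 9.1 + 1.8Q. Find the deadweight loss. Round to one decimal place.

DWL = 86.4

Market equilibrium (private): 9.1 + 1.8Q = 177.2 - 3.1Q → Q_m = 34.3061.
Social marginal benefit = demand − MEC = 163.8 - 3.6Q.
Set SMB = MC: 163.8 - 3.6Q = 9.1 + 1.8Q → Q* = 28.6481.
Height of the DWL triangle at Q_m is MC(Q_m) − SMB(Q_m) = MEC(Q_m) = 30.5531.
DWL = ½ × 5.6580 × 30.5531 = 86.4347.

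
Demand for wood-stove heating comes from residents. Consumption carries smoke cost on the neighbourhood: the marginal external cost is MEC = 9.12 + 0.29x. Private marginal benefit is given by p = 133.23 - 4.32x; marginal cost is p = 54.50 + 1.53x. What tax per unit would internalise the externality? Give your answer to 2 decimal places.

Social marginal benefit = demand − MEC = 124.11 - 4.61x.
Set SMB = MC: 124.11 - 4.61x = 54.50 + 1.53x → x* = 11.3371.
The Pigouvian tax equals MEC at x*: 9.12 + 0.29×11.3371 = 12.4078.

tax = 12.41 per unit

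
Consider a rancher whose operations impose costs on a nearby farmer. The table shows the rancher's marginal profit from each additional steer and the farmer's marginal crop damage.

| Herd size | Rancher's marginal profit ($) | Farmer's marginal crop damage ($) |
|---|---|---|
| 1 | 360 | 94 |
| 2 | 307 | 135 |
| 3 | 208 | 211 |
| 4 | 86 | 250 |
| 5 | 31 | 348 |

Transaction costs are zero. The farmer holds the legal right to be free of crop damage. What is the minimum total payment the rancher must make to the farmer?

Efficient level: marginal profit ≥ marginal crop damage through level 2, so k* = 2.
With the farmer holding the right, the rancher must at least compensate total damage at k*: 94 + 135 = 229.

$229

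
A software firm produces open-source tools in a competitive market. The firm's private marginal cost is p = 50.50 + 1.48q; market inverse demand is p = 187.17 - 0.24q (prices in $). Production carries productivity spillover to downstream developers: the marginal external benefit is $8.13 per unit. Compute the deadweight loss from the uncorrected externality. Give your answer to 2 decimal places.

DWL = $19.21

Market equilibrium (private): 50.50 + 1.48q = 187.17 - 0.24q → q_m = 79.4593.
Social marginal cost = private MC − MEB = 42.37 + 1.48q.
Set SMC = demand: 42.37 + 1.48q = 187.17 - 0.24q → q* = 84.1860.
Height of the DWL triangle at q_m is demand(q_m) − SMC(q_m) = MEB(q_m) = 8.1300.
DWL = ½ × 4.7267 × 8.1300 = 19.2140.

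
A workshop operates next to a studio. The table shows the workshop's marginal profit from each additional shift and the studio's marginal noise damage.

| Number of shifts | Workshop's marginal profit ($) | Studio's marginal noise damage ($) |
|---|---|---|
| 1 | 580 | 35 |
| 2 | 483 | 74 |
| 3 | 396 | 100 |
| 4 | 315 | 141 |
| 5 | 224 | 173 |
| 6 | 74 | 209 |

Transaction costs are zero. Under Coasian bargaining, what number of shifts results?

5

Bargaining reaches the level where marginal profit last exceeds marginal noise damage.
That holds through level 5 (224 ≥ 173) but not at 6 (74 < 209).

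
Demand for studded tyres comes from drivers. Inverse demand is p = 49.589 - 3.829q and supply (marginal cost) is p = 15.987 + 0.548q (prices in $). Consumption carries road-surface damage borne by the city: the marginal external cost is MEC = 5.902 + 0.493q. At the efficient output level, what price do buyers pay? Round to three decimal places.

P = $27.810

Social marginal benefit = demand − MEC = 43.687 - 4.322q.
Set SMB = MC: 43.687 - 4.322q = 15.987 + 0.548q → q* = 5.6879.
Consumer price on the demand curve at q*: 49.589 − 3.829×5.6879 = 27.8100.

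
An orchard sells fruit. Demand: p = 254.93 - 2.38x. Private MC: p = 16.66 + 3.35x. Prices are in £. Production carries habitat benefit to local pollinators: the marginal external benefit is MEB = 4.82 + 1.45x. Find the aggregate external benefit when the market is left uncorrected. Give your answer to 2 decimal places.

Market equilibrium (private): 16.66 + 3.35x = 254.93 - 2.38x → x_m = 41.5829.
Total external benefit = ∫₀^{x_m} (4.82 + 1.45x) dx = 4.82×41.5829 + ½×1.45×41.5829² = 1454.0543.

£1454.05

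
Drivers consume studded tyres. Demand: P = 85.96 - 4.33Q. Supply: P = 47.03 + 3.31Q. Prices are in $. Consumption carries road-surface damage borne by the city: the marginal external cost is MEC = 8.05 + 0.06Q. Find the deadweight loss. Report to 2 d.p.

Market equilibrium (private): 47.03 + 3.31Q = 85.96 - 4.33Q → Q_m = 5.0955.
Social marginal benefit = demand − MEC = 77.91 - 4.39Q.
Set SMB = MC: 77.91 - 4.39Q = 47.03 + 3.31Q → Q* = 4.0104.
Between Q* and Q_m the wedge MC − SMB runs linearly from 0 to MEC(Q_m), so the loss is a triangle.
DWL = ½ × 1.0851 × 8.3557 = 4.5334.

DWL = $4.53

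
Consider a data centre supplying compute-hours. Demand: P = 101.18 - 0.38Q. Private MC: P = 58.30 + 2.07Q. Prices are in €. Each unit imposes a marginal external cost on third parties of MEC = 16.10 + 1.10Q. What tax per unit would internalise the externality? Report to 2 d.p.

tax = €24.40 per unit

Social marginal cost = private MC + MEC = 74.40 + 3.17Q.
Set SMC = demand: 74.40 + 3.17Q = 101.18 - 0.38Q → Q* = 7.5437.
The Pigouvian tax equals MEC at Q*: 16.10 + 1.10×7.5437 = 24.3981.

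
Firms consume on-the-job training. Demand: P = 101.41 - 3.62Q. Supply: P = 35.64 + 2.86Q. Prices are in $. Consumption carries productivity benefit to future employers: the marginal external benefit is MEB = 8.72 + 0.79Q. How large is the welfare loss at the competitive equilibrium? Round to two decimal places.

Market equilibrium (private): 35.64 + 2.86Q = 101.41 - 3.62Q → Q_m = 10.1497.
Social marginal benefit = demand + MEB = 110.13 - 2.83Q.
Set SMB = MC: 110.13 - 2.83Q = 35.64 + 2.86Q → Q* = 13.0914.
The welfare-loss triangle has base |Q_m − Q*| and height MEB(Q_m) (the vertical gap between SMB and MC is zero at Q* and MEB at Q_m).
DWL = ½ × 2.9417 × 16.7383 = 24.6195.

DWL = $24.62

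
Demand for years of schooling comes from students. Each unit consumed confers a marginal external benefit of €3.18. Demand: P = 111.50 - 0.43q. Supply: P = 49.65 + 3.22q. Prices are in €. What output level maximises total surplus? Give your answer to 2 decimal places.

Social marginal benefit = demand + MEB = 114.68 - 0.43q.
Set SMB = MC: 114.68 - 0.43q = 49.65 + 3.22q → q* = 17.8164.

q* = 17.82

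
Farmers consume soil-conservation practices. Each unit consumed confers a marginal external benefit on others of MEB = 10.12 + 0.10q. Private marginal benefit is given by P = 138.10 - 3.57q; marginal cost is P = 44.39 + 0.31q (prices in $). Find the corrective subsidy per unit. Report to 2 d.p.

subsidy = $12.87 per unit

Social marginal benefit = demand + MEB = 148.22 - 3.47q.
Set SMB = MC: 148.22 - 3.47q = 44.39 + 0.31q → q* = 27.4683.
The Pigouvian subsidy equals MEB at q*: 10.12 + 0.10×27.4683 = 12.8668.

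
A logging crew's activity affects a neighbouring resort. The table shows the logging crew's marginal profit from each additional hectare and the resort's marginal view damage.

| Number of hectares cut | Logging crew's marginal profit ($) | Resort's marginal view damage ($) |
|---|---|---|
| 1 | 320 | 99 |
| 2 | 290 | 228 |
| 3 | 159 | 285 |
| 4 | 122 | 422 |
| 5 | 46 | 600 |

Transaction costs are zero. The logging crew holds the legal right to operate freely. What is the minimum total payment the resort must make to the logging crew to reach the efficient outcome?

Left alone the logging crew would choose level 5 (marginal profit stays positive).
Efficient level: k* = 2 (marginal profit ≥ marginal view damage through 2).
The resort must at least cover the logging crew's forgone profit from cutting 5→2: 159 + 122 + 46 = 327.

$327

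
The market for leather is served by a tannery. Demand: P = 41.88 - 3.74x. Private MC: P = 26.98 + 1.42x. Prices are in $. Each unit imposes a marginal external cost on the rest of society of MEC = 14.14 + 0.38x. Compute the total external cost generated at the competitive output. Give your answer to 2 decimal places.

$42.41

Market equilibrium (private): 26.98 + 1.42x = 41.88 - 3.74x → x_m = 2.8876.
Total external cost = ∫₀^{x_m} (14.14 + 0.38x) dx = 14.14×2.8876 + ½×0.38×2.8876² = 42.4149.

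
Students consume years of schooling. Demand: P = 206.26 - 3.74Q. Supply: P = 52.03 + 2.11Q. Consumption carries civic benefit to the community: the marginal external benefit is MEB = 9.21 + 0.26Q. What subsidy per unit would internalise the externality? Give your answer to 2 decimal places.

Social marginal benefit = demand + MEB = 215.47 - 3.48Q.
Set SMB = MC: 215.47 - 3.48Q = 52.03 + 2.11Q → Q* = 29.2379.
The Pigouvian subsidy equals MEB at Q*: 9.21 + 0.26×29.2379 = 16.8119.

subsidy = 16.81 per unit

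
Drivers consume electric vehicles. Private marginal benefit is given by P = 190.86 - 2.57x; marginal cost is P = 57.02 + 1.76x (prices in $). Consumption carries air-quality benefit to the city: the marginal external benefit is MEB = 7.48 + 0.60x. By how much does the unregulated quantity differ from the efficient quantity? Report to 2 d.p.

Market equilibrium (private): 57.02 + 1.76x = 190.86 - 2.57x → x_m = 30.9099.
Social marginal benefit = demand + MEB = 198.34 - 1.97x.
Set SMB = MC: 198.34 - 1.97x = 57.02 + 1.76x → x* = 37.8874.
Gap = |30.9099 − 37.8874| = 6.9775.

6.98 units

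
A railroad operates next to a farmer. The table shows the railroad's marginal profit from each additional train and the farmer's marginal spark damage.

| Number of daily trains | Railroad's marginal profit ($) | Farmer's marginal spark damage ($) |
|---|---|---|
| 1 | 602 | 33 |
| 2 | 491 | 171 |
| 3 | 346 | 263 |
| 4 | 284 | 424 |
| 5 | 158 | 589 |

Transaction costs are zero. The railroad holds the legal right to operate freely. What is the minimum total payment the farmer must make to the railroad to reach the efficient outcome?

$442

Left alone the railroad would choose level 5 (marginal profit stays positive).
Efficient level: k* = 3 (marginal profit ≥ marginal spark damage through 3).
The farmer must at least cover the railroad's forgone profit from cutting 5→3: 284 + 158 = 442.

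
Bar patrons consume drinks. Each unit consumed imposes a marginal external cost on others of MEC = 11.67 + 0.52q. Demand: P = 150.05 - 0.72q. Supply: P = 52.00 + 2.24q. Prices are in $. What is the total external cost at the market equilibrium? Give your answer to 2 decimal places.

Market equilibrium (private): 52.00 + 2.24q = 150.05 - 0.72q → q_m = 33.1250.
Total external cost = ∫₀^{q_m} (11.67 + 0.52q) dq = 11.67×33.1250 + ½×0.52×33.1250² = 671.8578.

$671.86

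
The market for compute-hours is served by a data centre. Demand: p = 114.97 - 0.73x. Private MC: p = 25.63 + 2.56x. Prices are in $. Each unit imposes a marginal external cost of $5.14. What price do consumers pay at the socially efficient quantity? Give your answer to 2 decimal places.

Social marginal cost = private MC + MEC = 30.77 + 2.56x.
Set SMC = demand: 30.77 + 2.56x = 114.97 - 0.73x → x* = 25.5927.
Consumer price on the demand curve at x*: 114.97 − 0.73×25.5927 = 96.2873.

P = $96.29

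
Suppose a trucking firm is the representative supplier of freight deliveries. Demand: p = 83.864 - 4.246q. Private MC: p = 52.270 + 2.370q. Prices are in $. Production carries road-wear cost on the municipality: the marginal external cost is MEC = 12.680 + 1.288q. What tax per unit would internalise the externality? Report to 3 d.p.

tax = $15.762 per unit

Social marginal cost = private MC + MEC = 64.950 + 3.658q.
Set SMC = demand: 64.950 + 3.658q = 83.864 - 4.246q → q* = 2.3930.
The Pigouvian tax equals MEC at q*: 12.680 + 1.288×2.3930 = 15.7622.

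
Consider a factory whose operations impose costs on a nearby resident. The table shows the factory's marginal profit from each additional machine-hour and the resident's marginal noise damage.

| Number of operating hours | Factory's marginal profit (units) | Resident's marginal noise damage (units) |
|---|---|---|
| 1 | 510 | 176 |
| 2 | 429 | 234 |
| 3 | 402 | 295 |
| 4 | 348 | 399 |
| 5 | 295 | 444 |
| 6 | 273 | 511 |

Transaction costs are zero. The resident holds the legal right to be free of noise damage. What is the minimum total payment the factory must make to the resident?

Efficient level: marginal profit ≥ marginal noise damage through level 3, so k* = 3.
With the resident holding the right, the factory must at least compensate total damage at k*: 176 + 234 + 295 = 705.

705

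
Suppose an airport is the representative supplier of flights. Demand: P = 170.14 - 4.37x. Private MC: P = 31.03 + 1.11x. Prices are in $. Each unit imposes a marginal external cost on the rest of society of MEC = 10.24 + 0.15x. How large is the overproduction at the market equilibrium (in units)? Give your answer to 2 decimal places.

Market equilibrium (private): 31.03 + 1.11x = 170.14 - 4.37x → x_m = 25.3850.
Social marginal cost = private MC + MEC = 41.27 + 1.26x.
Set SMC = demand: 41.27 + 1.26x = 170.14 - 4.37x → x* = 22.8899.
Gap = |25.3850 − 22.8899| = 2.4951.

2.50 units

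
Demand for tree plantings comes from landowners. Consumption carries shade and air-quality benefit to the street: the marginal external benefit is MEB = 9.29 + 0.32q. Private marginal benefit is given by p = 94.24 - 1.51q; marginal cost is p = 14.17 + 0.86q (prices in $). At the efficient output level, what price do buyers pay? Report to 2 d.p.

Social marginal benefit = demand + MEB = 103.53 - 1.19q.
Set SMB = MC: 103.53 - 1.19q = 14.17 + 0.86q → q* = 43.5902.
Consumer price on the demand curve at q*: 94.24 − 1.51×43.5902 = 28.4188.

P = $28.42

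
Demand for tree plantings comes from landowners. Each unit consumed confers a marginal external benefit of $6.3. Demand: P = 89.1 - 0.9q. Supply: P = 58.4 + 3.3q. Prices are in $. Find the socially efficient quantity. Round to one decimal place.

q* = 8.8

Social marginal benefit = demand + MEB = 95.4 - 0.9q.
Set SMB = MC: 95.4 - 0.9q = 58.4 + 3.3q → q* = 8.8095.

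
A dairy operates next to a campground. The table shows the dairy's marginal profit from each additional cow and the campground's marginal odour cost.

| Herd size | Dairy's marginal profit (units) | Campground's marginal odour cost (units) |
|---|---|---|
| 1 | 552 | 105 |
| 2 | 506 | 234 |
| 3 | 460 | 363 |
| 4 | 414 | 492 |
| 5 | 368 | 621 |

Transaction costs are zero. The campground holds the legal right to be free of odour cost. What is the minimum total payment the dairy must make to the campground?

702

Efficient level: marginal profit ≥ marginal odour cost through level 3, so k* = 3.
With the campground holding the right, the dairy must at least compensate total damage at k*: 105 + 234 + 363 = 702.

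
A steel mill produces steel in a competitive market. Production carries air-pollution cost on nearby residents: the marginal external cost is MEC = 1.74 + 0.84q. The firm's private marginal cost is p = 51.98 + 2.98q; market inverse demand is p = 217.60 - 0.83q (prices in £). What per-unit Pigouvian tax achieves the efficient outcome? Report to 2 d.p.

Social marginal cost = private MC + MEC = 53.72 + 3.82q.
Set SMC = demand: 53.72 + 3.82q = 217.60 - 0.83q → q* = 35.2430.
The Pigouvian tax equals MEC at q*: 1.74 + 0.84×35.2430 = 31.3441.

tax = £31.34 per unit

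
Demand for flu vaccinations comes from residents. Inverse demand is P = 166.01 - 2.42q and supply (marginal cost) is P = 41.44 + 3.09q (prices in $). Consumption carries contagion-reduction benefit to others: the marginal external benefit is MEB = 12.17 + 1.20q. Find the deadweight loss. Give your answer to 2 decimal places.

DWL = $179.17

Market equilibrium (private): 41.44 + 3.09q = 166.01 - 2.42q → q_m = 22.6080.
Social marginal benefit = demand + MEB = 178.18 - 1.22q.
Set SMB = MC: 178.18 - 1.22q = 41.44 + 3.09q → q* = 31.7262.
The loss is the area between SMB and MC from q* to q_m; with linear curves that's a triangle of height MEB(q_m).
DWL = ½ × 9.1182 × 39.2996 = 179.1708.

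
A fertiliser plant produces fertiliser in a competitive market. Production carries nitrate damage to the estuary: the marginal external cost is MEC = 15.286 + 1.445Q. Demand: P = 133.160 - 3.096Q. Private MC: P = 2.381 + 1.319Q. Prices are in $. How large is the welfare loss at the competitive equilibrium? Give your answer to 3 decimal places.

Market equilibrium (private): 2.381 + 1.319Q = 133.160 - 3.096Q → Q_m = 29.6215.
Social marginal cost = private MC + MEC = 17.667 + 2.764Q.
Set SMC = demand: 17.667 + 2.764Q = 133.160 - 3.096Q → Q* = 19.7087.
The welfare-loss triangle has base |Q_m − Q*| and height MEC(Q_m) (the vertical gap between SMC and demand is zero at Q* and MEC at Q_m).
DWL = ½ × 9.9128 × 58.0891 = 287.9128.

DWL = $287.913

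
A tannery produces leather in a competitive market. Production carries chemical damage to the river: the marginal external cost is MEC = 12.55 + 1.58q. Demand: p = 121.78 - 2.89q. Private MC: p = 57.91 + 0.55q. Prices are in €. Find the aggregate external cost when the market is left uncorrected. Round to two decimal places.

Market equilibrium (private): 57.91 + 0.55q = 121.78 - 2.89q → q_m = 18.5669.
Total external cost = ∫₀^{q_m} (12.55 + 1.58q) dq = 12.55×18.5669 + ½×1.58×18.5669² = 505.3511.

€505.35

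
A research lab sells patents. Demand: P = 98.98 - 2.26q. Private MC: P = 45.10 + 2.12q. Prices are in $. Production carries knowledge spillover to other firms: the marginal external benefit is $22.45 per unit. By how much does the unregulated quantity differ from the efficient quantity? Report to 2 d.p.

5.13 units

Market equilibrium (private): 45.10 + 2.12q = 98.98 - 2.26q → q_m = 12.3014.
Social marginal cost = private MC − MEB = 22.65 + 2.12q.
Set SMC = demand: 22.65 + 2.12q = 98.98 - 2.26q → q* = 17.4269.
Gap = |12.3014 − 17.4269| = 5.1255.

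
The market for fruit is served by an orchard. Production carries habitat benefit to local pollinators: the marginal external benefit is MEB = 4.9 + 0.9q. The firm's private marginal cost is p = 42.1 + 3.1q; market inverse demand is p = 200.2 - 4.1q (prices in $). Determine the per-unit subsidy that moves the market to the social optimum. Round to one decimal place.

subsidy = $28.2 per unit

Social marginal cost = private MC − MEB = 37.2 + 2.2q.
Set SMC = demand: 37.2 + 2.2q = 200.2 - 4.1q → q* = 25.8730.
The Pigouvian subsidy equals MEB at q*: 4.9 + 0.9×25.8730 = 28.1857.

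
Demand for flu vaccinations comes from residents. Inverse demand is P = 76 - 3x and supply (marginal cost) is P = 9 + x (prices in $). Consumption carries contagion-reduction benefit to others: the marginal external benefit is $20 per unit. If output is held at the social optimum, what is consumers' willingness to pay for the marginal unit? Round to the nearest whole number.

Social marginal benefit = demand + MEB = 96 - 3x.
Set SMB = MC: 96 - 3x = 9 + x → x* = 21.7500.
Consumer price on the demand curve at x*: 76 − 3×21.7500 = 10.7500.

P = $11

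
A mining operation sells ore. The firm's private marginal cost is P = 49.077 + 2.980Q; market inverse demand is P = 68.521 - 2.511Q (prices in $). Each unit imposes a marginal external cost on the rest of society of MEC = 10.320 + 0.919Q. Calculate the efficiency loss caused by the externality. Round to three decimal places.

DWL = $14.373

Market equilibrium (private): 49.077 + 2.980Q = 68.521 - 2.511Q → Q_m = 3.5411.
Social marginal cost = private MC + MEC = 59.397 + 3.899Q.
Set SMC = demand: 59.397 + 3.899Q = 68.521 - 2.511Q → Q* = 1.4234.
The welfare-loss triangle has base |Q_m − Q*| and height MEC(Q_m) (the vertical gap between SMC and demand is zero at Q* and MEC at Q_m).
DWL = ½ × 2.1177 × 13.5742 = 14.3730.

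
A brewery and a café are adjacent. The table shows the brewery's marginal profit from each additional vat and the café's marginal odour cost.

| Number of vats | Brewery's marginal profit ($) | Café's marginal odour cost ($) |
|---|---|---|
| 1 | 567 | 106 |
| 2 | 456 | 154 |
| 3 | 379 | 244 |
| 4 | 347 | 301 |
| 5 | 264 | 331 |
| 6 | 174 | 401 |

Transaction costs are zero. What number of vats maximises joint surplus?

Bargaining reaches the level where marginal profit last exceeds marginal odour cost.
That holds through level 4 (347 ≥ 301) but not at 5 (264 < 331).

4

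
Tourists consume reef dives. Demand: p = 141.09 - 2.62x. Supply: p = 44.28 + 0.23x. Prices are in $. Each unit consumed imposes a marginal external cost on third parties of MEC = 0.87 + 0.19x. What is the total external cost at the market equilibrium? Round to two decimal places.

Market equilibrium (private): 44.28 + 0.23x = 141.09 - 2.62x → x_m = 33.9684.
Total external cost = ∫₀^{x_m} (0.87 + 0.19x) dx = 0.87×33.9684 + ½×0.19×33.9684² = 139.1685.

$139.17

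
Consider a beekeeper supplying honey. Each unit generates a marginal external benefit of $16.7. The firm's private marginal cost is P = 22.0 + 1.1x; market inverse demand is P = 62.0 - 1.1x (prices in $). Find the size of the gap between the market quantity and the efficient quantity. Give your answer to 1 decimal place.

Market equilibrium (private): 22.0 + 1.1x = 62.0 - 1.1x → x_m = 18.1818.
Social marginal cost = private MC − MEB = 5.3 + 1.1x.
Set SMC = demand: 5.3 + 1.1x = 62.0 - 1.1x → x* = 25.7727.
Gap = |18.1818 − 25.7727| = 7.5909.

7.6 units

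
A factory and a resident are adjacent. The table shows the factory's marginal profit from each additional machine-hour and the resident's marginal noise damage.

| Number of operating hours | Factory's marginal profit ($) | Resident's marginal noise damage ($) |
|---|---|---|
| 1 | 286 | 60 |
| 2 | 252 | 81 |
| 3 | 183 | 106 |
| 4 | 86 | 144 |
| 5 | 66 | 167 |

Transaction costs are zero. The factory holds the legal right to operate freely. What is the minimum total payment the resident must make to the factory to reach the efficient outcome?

$152

Left alone the factory would choose level 5 (marginal profit stays positive).
Efficient level: k* = 3 (marginal profit ≥ marginal noise damage through 3).
The resident must at least cover the factory's forgone profit from cutting 5→3: 86 + 66 = 152.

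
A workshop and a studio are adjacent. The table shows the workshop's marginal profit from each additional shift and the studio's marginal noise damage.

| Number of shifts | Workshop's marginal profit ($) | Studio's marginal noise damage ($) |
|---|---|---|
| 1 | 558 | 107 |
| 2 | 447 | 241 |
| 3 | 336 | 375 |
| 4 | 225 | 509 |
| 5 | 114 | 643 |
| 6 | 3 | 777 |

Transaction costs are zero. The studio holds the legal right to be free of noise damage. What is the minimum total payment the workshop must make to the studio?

$348

Efficient level: marginal profit ≥ marginal noise damage through level 2, so k* = 2.
With the studio holding the right, the workshop must at least compensate total damage at k*: 107 + 241 = 348.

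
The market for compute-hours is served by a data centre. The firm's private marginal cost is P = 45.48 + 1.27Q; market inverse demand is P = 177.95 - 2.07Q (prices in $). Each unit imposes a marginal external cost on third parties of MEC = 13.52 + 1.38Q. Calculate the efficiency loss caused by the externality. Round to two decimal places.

DWL = $493.48

Market equilibrium (private): 45.48 + 1.27Q = 177.95 - 2.07Q → Q_m = 39.6617.
Social marginal cost = private MC + MEC = 59.00 + 2.65Q.
Set SMC = demand: 59.00 + 2.65Q = 177.95 - 2.07Q → Q* = 25.2013.
Height of the DWL triangle at Q_m is SMC(Q_m) − demand(Q_m) = MEC(Q_m) = 68.2531.
DWL = ½ × 14.4604 × 68.2531 = 493.4836.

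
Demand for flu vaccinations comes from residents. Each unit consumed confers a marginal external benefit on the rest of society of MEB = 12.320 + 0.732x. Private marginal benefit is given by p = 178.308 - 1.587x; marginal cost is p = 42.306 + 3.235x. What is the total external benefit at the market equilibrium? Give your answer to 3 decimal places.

Market equilibrium (private): 42.306 + 3.235x = 178.308 - 1.587x → x_m = 28.2045.
Total external benefit = ∫₀^{x_m} (12.320 + 0.732x) dx = 12.320×28.2045 + ½×0.732×28.2045² = 638.6302.

638.630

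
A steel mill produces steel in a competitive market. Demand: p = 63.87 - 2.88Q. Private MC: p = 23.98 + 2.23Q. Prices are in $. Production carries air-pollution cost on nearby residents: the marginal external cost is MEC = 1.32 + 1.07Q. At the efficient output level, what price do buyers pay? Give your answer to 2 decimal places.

Social marginal cost = private MC + MEC = 25.30 + 3.30Q.
Set SMC = demand: 25.30 + 3.30Q = 63.87 - 2.88Q → Q* = 6.2411.
Consumer price on the demand curve at Q*: 63.87 − 2.88×6.2411 = 45.8956.

P = $45.90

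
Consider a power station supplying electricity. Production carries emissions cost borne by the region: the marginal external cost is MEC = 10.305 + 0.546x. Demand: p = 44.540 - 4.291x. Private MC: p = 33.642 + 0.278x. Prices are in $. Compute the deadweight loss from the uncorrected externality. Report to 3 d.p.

DWL = $13.170

Market equilibrium (private): 33.642 + 0.278x = 44.540 - 4.291x → x_m = 2.3852.
Social marginal cost = private MC + MEC = 43.947 + 0.824x.
Set SMC = demand: 43.947 + 0.824x = 44.540 - 4.291x → x* = 0.1159.
Height of the DWL triangle at x_m is SMC(x_m) − demand(x_m) = MEC(x_m) = 11.6073.
DWL = ½ × 2.2693 × 11.6073 = 13.1702.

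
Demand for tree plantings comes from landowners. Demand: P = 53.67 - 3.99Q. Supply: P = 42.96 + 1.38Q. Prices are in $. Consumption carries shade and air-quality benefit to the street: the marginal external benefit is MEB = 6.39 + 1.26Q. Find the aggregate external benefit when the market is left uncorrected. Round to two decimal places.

Market equilibrium (private): 42.96 + 1.38Q = 53.67 - 3.99Q → Q_m = 1.9944.
Total external benefit = ∫₀^{Q_m} (6.39 + 1.26Q) dQ = 6.39×1.9944 + ½×1.26×1.9944² = 15.2501.

$15.25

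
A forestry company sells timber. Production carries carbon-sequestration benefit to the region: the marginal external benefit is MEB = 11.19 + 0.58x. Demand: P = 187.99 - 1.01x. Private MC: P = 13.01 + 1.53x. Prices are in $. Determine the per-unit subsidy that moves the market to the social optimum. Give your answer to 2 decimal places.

Social marginal cost = private MC − MEB = 1.82 + 0.95x.
Set SMC = demand: 1.82 + 0.95x = 187.99 - 1.01x → x* = 94.9847.
The Pigouvian subsidy equals MEB at x*: 11.19 + 0.58×94.9847 = 66.2811.

subsidy = $66.28 per unit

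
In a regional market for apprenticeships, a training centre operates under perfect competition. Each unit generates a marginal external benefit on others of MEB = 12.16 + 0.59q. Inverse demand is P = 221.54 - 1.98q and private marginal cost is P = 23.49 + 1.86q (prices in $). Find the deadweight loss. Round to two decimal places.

Market equilibrium (private): 23.49 + 1.86q = 221.54 - 1.98q → q_m = 51.5755.
Social marginal cost = private MC − MEB = 11.33 + 1.27q.
Set SMC = demand: 11.33 + 1.27q = 221.54 - 1.98q → q* = 64.6800.
The welfare-loss triangle has base |q_m − q*| and height MEB(q_m) (the vertical gap between SMC and demand is zero at q* and MEB at q_m).
DWL = ½ × 13.1045 × 42.5896 = 279.0577.

DWL = $279.06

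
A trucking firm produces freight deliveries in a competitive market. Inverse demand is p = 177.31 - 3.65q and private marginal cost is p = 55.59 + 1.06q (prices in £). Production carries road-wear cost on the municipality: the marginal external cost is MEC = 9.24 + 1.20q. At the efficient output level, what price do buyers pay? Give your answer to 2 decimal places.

P = £107.84

Social marginal cost = private MC + MEC = 64.83 + 2.26q.
Set SMC = demand: 64.83 + 2.26q = 177.31 - 3.65q → q* = 19.0321.
Consumer price on the demand curve at q*: 177.31 − 3.65×19.0321 = 107.8428.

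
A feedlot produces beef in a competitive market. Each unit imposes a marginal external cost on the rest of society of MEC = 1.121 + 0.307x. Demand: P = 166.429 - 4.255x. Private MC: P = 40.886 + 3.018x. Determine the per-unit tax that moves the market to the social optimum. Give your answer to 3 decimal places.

Social marginal cost = private MC + MEC = 42.007 + 3.325x.
Set SMC = demand: 42.007 + 3.325x = 166.429 - 4.255x → x* = 16.4145.
The Pigouvian tax equals MEC at x*: 1.121 + 0.307×16.4145 = 6.1603.

tax = 6.160 per unit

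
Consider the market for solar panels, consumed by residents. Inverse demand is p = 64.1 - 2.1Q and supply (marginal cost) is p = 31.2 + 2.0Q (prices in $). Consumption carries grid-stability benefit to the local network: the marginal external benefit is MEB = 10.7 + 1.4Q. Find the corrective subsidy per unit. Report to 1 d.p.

Social marginal benefit = demand + MEB = 74.8 - 0.7Q.
Set SMB = MC: 74.8 - 0.7Q = 31.2 + 2.0Q → Q* = 16.1481.
The Pigouvian subsidy equals MEB at Q*: 10.7 + 1.4×16.1481 = 33.3073.

subsidy = $33.3 per unit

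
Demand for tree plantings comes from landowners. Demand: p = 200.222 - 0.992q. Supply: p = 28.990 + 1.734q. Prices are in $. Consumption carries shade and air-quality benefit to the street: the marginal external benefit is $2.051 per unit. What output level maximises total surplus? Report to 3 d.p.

Social marginal benefit = demand + MEB = 202.273 - 0.992q.
Set SMB = MC: 202.273 - 0.992q = 28.990 + 1.734q → q* = 63.5668.

q* = 63.567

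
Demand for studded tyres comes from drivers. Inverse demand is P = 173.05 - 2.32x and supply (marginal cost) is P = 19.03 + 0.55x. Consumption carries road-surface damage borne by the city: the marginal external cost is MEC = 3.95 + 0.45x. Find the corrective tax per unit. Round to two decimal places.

Social marginal benefit = demand − MEC = 169.10 - 2.77x.
Set SMB = MC: 169.10 - 2.77x = 19.03 + 0.55x → x* = 45.2018.
The Pigouvian tax equals MEC at x*: 3.95 + 0.45×45.2018 = 24.2908.

tax = 24.29 per unit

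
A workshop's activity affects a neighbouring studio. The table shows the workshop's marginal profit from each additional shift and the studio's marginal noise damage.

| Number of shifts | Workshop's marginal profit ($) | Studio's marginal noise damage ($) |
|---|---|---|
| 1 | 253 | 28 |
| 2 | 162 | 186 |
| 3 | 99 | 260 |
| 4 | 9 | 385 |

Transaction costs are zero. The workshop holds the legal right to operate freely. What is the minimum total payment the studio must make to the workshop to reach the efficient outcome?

$270

Left alone the workshop would choose level 4 (marginal profit stays positive).
Efficient level: k* = 1 (marginal profit ≥ marginal noise damage through 1).
The studio must at least cover the workshop's forgone profit from cutting 4→1: 162 + 99 + 9 = 270.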